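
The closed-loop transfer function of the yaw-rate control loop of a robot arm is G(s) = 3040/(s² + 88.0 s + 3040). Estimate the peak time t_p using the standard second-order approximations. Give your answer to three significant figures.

t_p ≈ 0.0946 s

Comparing the denominator to s² + 2ζω_n s + ω_n²: ω_n = √3040 = 55.1 rad/s, and 2ζω_n = 88.0 so ζ = 88.0/(2·55.1) = 0.798.
ω_d = ω_n√(1−ζ²) = 33.2 rad/s. Then t_p = π/ω_d = 0.0946 s.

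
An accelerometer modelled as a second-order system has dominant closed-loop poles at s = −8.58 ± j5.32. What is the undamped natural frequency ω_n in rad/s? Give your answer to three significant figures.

ω_n ≈ 10.1 rad/s

The poles are at −σ ± jω_d with σ = 8.58 and ω_d = 5.32, so ω_n = √(σ²+ω_d²) = 10.1 rad/s and ζ = σ/ω_n = 0.850.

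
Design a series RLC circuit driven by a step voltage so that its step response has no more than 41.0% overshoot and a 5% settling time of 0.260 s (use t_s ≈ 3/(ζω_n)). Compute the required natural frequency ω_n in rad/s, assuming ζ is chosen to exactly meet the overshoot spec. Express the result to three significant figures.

Inverting the overshoot relation: ζ = |ln 0.410|/√(π² + ln²0.410) = 0.273.
Then ω_n = 3/(ζ t_s) = 3/(0.273 × 0.260) = 42.3 rad/s.

ω_n ≈ 42.3 rad/s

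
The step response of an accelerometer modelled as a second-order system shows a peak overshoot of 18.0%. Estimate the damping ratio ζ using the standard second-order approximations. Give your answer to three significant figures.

ζ ≈ 0.479

Inverting the overshoot relation: ζ = |ln 0.180|/√(π² + ln²0.180) = 0.479.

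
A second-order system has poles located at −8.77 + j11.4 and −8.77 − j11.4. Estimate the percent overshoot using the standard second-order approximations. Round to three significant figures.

%OS ≈ 8.92%

|pole| = ω_n = √(8.77² + 11.4²) = 14.4 rad/s; ζ = cos θ = σ/ω_n = 0.610.
%OS = 100 e^{−πζ/√(1−ζ²)} with ζ = 0.610 gives 8.92%.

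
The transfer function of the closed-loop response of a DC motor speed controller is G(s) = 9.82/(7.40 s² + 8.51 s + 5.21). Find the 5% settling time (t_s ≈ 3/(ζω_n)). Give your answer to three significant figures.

t_s ≈ 5.22 s

Dividing through by 7.40: denominator becomes s² + 1.150 s + 0.7041.
So ω_n = √0.7041 = 0.839 rad/s and ζ = 1.150/(2·0.839) = 0.685.
t_s ≈ 3/(ζω_n) = 5.22 s.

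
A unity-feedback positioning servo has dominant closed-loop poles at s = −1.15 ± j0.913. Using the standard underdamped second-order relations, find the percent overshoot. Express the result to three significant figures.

With σ = 1.15, ω_d = 0.913: ω_n = √(σ²+ω_d²) = 1.47 rad/s, ζ = σ/ω_n = 0.783.
%OS = 100 e^{−πζ/√(1−ζ²)} with ζ = 0.783 gives 1.91%.

%OS ≈ 1.91%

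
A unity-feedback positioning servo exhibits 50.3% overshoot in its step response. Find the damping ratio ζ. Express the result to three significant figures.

ζ = −ln(OS)/√(π² + (ln OS)²). With OS = 0.503, ln OS = −0.6872 and ζ = 0.6872/3.216 = 0.214.

ζ ≈ 0.214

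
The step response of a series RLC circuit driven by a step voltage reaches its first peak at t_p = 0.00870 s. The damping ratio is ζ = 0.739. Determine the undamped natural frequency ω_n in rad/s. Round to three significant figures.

Peak time t_p = π/ω_d, so ω_d = π/t_p = π/0.00870 = 361 rad/s.
ω_n = ω_d/√(1−ζ²) = 361/√0.454 = 536 rad/s.

ω_n ≈ 536 rad/s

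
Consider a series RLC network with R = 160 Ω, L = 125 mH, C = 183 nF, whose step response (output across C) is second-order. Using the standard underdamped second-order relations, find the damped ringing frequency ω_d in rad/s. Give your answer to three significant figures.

ω_d ≈ 6580 rad/s

For a series RLC circuit (capacitor voltage as output), ω_n = 1/√(LC) = 1/√(125 mH · 183 nF) = 6610 rad/s.
ζ = (R/2)·√(C/L) = (160/2)·√(183 nF/125 mH) = 0.0968.
ω_d = ω_n√(1−ζ²) = 6580 rad/s.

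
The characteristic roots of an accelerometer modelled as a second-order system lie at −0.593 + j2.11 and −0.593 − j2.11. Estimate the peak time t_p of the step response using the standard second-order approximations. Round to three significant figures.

t_p = π/ω_d with ω_d = 2.11 (the imaginary part), so t_p = 1.49 s.

t_p ≈ 1.49 s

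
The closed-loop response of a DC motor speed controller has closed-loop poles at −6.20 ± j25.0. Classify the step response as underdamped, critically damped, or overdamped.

Since the poles form a complex-conjugate pair with nonzero imaginary part, the response is underdamped.

underdamped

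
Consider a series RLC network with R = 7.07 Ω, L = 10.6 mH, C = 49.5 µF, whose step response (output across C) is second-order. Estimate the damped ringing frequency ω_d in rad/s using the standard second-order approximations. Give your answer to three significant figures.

ω_d ≈ 1340 rad/s

For a series RLC circuit (capacitor voltage as output), ω_n = 1/√(LC) = 1/√(10.6 mH · 49.5 µF) = 1380 rad/s.
ζ = (R/2)·√(C/L) = (7.07/2)·√(49.5 µF/10.6 mH) = 0.242.
ω_d = ω_n√(1−ζ²) = 1340 rad/s.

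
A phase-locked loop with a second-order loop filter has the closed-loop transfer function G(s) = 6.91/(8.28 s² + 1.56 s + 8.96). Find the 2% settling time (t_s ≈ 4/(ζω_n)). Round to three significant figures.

t_s ≈ 42.5 s

Dividing through by 8.28: denominator becomes s² + 0.1884 s + 1.082.
So ω_n = √1.082 = 1.04 rad/s and ζ = 0.1884/(2·1.04) = 0.0906.
t_s ≈ 4/(ζω_n) = 42.5 s.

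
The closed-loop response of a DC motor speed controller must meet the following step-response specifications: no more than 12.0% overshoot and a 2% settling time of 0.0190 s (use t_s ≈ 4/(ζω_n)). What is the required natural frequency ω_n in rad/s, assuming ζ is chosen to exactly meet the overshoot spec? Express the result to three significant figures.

ω_n ≈ 376 rad/s

ζ = −ln(OS)/√(π² + (ln OS)²). With OS = 0.120, ln OS = −2.120 and ζ = 2.120/3.790 = 0.559.
From t_s ≈ 4/(ζω_n): ω_n = 4/(ζ·t_s) = 4/(0.559·0.0190) = 376 rad/s.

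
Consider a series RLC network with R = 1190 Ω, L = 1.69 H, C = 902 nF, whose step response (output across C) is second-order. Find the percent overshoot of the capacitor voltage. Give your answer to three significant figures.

For a series RLC circuit (capacitor voltage as output), ω_n = 1/√(LC) = 1/√(1.69 H · 902 nF) = 810 rad/s.
ζ = (R/2)·√(C/L) = (1190/2)·√(902 nF/1.69 H) = 0.435.
Overshoot: exp(−π·0.435/√(1−0.435²)) = 0.220, i.e. 22.0%.

%OS ≈ 22.0%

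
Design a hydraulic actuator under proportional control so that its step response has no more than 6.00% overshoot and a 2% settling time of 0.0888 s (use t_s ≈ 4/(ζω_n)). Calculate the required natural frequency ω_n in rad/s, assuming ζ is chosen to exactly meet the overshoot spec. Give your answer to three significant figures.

ω_n ≈ 67.5 rad/s

From %OS = 100·exp(−πζ/√(1−ζ²)), invert to get ζ = −ln(OS)/√(π² + ln²(OS)) with OS = 0.0600.
−ln 0.0600 = 2.813, so ζ = 2.813/√(π² + 7.915) = 0.667.
Then ω_n = 4/(ζ t_s) = 4/(0.667 × 0.0888) = 67.5 rad/s.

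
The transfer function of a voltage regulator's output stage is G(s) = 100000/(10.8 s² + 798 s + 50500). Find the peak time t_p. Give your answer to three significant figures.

Dividing through by 10.8: denominator becomes s² + 73.89 s + 4676.
So ω_n = √4676 = 68.4 rad/s and ζ = 73.89/(2·68.4) = 0.540.
ω_d = 68.4·√(1 − 0.540²) = 57.5 rad/s. t_p = π/ω_d = 0.0546 s.

t_p ≈ 0.0546 s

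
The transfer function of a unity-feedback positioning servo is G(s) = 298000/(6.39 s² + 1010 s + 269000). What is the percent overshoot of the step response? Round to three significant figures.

Dividing through by 6.39: denominator becomes s² + 158.1 s + 42100.
So ω_n = √42100 = 205 rad/s and ζ = 158.1/(2·205) = 0.385.
%OS = 100·exp(−πζ/√(1−ζ²)) = 26.9%.

%OS ≈ 26.9%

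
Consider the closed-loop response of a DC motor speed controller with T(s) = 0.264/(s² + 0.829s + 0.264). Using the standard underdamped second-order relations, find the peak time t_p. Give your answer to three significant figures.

Comparing the denominator to s² + 2ζω_n s + ω_n²: ω_n = √0.264 = 0.514 rad/s, and 2ζω_n = 0.829 so ζ = 0.829/(2·0.514) = 0.807.
ω_d = 0.514·√(1 − 0.807²) = 0.304 rad/s. Then t_p = π/ω_d = 10.3 s.

t_p ≈ 10.3 s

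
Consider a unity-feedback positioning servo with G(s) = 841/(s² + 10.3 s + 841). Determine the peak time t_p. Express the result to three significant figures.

Matching coefficients with s² + 2ζω_n s + ω_n² gives ω_n² = 841 ⇒ ω_n = 29.0 rad/s, and ζ = 10.3/(2ω_n) = 0.178.
ω_d = ω_n√(1−ζ²) = 28.5 rad/s. Then t_p = π/ω_d = 0.110 s.

t_p ≈ 0.110 s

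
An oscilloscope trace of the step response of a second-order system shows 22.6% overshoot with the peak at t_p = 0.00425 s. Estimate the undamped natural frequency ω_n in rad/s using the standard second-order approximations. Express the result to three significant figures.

ω_n ≈ 818 rad/s

ζ from %OS: ζ = |ln 0.226|/√(π²+ln²0.226) = 0.428.
From t_p = π/ω_d, ω_d = π/0.00425 = 739 rad/s, so ω_n = ω_d/√(1−ζ²) = 818 rad/s.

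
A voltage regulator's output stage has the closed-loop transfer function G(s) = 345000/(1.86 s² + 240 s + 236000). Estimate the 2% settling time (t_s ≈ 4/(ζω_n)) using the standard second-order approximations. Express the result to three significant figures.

t_s ≈ 0.0620 s

Dividing through by 1.86: denominator becomes s² + 129.0 s + 126900.
So ω_n = √126900 = 356 rad/s and ζ = 129.0/(2·356) = 0.181.
t_s ≈ 4/(ζω_n) = 0.0620 s.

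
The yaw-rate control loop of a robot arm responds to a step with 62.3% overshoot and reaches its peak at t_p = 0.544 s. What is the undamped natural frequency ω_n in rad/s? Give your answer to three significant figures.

ζ from %OS: ζ = |ln 0.623|/√(π²+ln²0.623) = 0.149.
From t_p = π/ω_d, ω_d = π/0.544 = 5.77 rad/s, so ω_n = ω_d/√(1−ζ²) = 5.84 rad/s.

ω_n ≈ 5.84 rad/s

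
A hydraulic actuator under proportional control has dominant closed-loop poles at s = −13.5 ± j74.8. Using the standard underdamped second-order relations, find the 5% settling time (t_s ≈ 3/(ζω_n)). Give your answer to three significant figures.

For poles at −σ ± jω_d, ζω_n = σ = 13.5, so t_s ≈ 3/σ = 0.222 s.

t_s ≈ 0.222 s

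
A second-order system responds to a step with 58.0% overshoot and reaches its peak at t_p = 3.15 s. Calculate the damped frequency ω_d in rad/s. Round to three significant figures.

ω_d ≈ 0.997 rad/s

t_p = π/ω_d, so ω_d = π/3.15 = 0.997 rad/s.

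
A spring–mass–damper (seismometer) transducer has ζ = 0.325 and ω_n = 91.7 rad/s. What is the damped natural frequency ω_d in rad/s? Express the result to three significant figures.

ω_d = ω_n√(1−ζ²) = 91.7·√0.894 = 86.7 rad/s.

ω_d ≈ 86.7 rad/s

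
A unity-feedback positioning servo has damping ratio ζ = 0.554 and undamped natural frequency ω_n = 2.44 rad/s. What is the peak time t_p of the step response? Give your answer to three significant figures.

The damped frequency is ω_d = ω_n√(1−ζ²) = 2.44·√(1−0.307) = 2.03 rad/s.
Peak time t_p = π/ω_d = π/2.03 = 1.55 s.

t_p ≈ 1.55 s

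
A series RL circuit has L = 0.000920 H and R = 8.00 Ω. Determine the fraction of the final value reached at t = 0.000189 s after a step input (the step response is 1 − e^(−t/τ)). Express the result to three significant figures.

τ = L/R = 0.000920/8.00 = 0.000115 s.
y(t)/y_∞ = 1 − e^(−t/τ) = 1 − e^(−0.000189/0.000115) = 1 − e^(−1.64) = 0.807.

y/y_∞ ≈ 0.807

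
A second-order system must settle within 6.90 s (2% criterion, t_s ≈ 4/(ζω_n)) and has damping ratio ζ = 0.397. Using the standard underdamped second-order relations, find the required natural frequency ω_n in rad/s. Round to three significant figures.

ω_n ≈ 1.46 rad/s

Rearranging t_s ≈ 4/(ζω_n) gives ω_n = 4/(ζ·t_s) = 4/(0.397 × 6.90) = 1.46 rad/s.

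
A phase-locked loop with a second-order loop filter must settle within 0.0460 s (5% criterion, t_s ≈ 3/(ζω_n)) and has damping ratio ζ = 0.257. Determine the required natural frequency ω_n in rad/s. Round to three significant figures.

Rearranging t_s ≈ 3/(ζω_n) gives ω_n = 3/(ζ·t_s) = 3/(0.257 × 0.0460) = 254 rad/s.

ω_n ≈ 254 rad/s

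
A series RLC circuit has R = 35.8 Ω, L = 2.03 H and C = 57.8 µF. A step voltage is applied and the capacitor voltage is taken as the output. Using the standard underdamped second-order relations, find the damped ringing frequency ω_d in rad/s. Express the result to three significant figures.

ω_d ≈ 91.9 rad/s

For a series RLC circuit (capacitor voltage as output), ω_n = 1/√(LC) = 1/√(2.03 H · 57.8 µF) = 92.3 rad/s.
ζ = (R/2)·√(C/L) = (35.8/2)·√(57.8 µF/2.03 H) = 0.0955.
The damped frequency ω_d = ω_n√(1−ζ²) = 91.9 rad/s.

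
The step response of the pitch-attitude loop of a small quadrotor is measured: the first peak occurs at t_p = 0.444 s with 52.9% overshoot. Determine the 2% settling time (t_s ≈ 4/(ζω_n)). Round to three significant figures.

ζ from %OS: ζ = |ln 0.529|/√(π²+ln²0.529) = 0.199.
t_p = π/ω_d ⇒ ω_d = 7.08 rad/s; then ω_n = ω_d/√(1−ζ²) = 7.22 rad/s.
t_s ≈ 4/(ζω_n) = 4/(0.199·7.22) = 2.79 s.

t_s ≈ 2.79 s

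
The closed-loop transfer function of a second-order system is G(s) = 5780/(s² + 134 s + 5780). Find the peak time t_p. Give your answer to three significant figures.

Comparing the denominator to s² + 2ζω_n s + ω_n²: ω_n = √5780 = 76.0 rad/s, and 2ζω_n = 134 so ζ = 134/(2·76.0) = 0.881.
The damped frequency ω_d = ω_n√(1−ζ²) = 35.9 rad/s. Then t_p = π/ω_d = 0.0874 s.

t_p ≈ 0.0874 s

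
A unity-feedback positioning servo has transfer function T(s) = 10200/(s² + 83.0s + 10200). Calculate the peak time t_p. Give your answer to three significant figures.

ω_n = √10200 = 101 rad/s; ζ = 83.0/(2·101) = 0.411.
ω_d = 101·√(1 − 0.411²) = 92.1 rad/s. Then t_p = π/ω_d = 0.0341 s.

t_p ≈ 0.0341 s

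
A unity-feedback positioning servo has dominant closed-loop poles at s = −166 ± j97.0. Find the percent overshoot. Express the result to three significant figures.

The poles are at −σ ± jω_d with σ = 166 and ω_d = 97.0, so ω_n = √(σ²+ω_d²) = 192 rad/s and ζ = σ/ω_n = 0.863.
Overshoot: exp(−π·0.863/√(1−0.863²)) = 0.00462, i.e. 0.462%.

%OS ≈ 0.462%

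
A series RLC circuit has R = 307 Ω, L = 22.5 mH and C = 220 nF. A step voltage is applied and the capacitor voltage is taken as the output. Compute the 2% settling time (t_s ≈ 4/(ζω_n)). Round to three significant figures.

t_s ≈ 0.000586 s

For a series RLC circuit (capacitor voltage as output), ω_n = 1/√(LC) = 1/√(22.5 mH · 220 nF) = 14200 rad/s.
ζ = (R/2)·√(C/L) = (307/2)·√(220 nF/22.5 mH) = 0.480.
t_s ≈ 4/(ζω_n) = 0.000586 s.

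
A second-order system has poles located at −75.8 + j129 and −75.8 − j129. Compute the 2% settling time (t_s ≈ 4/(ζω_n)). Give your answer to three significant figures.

For poles at −σ ± jω_d, ζω_n = σ = 75.8, so t_s ≈ 4/σ = 0.0528 s.

t_s ≈ 0.0528 s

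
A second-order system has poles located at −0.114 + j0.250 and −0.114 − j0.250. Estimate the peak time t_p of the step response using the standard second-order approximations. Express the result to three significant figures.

t_p = π/ω_d with ω_d = 0.250 (the imaginary part), so t_p = 12.6 s.

t_p ≈ 12.6 s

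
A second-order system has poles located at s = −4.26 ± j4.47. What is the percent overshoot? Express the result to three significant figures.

%OS ≈ 5.01%

With σ = 4.26, ω_d = 4.47: ω_n = √(σ²+ω_d²) = 6.17 rad/s, ζ = σ/ω_n = 0.690.
%OS = 100·exp(−πζ/√(1−ζ²)) = 5.01%.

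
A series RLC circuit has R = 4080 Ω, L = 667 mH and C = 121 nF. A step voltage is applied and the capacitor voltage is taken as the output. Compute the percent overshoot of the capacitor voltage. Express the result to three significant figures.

%OS ≈ 0.403%

For a series RLC circuit (capacitor voltage as output), ω_n = 1/√(LC) = 1/√(667 mH · 121 nF) = 3520 rad/s.
ζ = (R/2)·√(C/L) = (4080/2)·√(121 nF/667 mH) = 0.869.
%OS = 100·exp(−πζ/√(1−ζ²)) = 0.403%.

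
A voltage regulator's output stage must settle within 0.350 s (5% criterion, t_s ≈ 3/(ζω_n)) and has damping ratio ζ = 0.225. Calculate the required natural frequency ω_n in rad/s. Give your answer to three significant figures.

Rearranging t_s ≈ 3/(ζω_n) gives ω_n = 3/(ζ·t_s) = 3/(0.225 × 0.350) = 38.1 rad/s.

ω_n ≈ 38.1 rad/s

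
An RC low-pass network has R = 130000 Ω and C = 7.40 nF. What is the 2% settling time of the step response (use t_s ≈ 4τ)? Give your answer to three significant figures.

t_s ≈ 0.00385 s

τ = RC = 130000 × 7.40 nF = 0.000962 s.
t_s ≈ 4τ = 0.00385 s.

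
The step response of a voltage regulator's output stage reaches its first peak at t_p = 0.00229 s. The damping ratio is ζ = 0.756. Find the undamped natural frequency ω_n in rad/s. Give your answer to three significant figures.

ω_n ≈ 2100 rad/s

Peak time t_p = π/ω_d, so ω_d = π/t_p = π/0.00229 = 1370 rad/s.
ω_n = ω_d/√(1−ζ²) = 1370/√0.428 = 2100 rad/s.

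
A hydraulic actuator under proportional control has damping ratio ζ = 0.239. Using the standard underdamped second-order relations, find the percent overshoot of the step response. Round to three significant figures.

For an underdamped second-order system, %OS = 100·exp(−πζ/√(1−ζ²)).
πζ/√(1−ζ²) = π·0.239/√(1−0.0571) = 0.7732, so %OS = 100·e^(−0.7732) = 46.2%.

%OS ≈ 46.2%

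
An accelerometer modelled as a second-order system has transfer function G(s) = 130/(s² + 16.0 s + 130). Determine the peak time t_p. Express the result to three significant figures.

Comparing the denominator to s² + 2ζω_n s + ω_n²: ω_n = √130 = 11.4 rad/s, and 2ζω_n = 16.0 so ζ = 16.0/(2·11.4) = 0.702.
ω_d = 11.4·√(1 − 0.702²) = 8.12 rad/s. Then t_p = π/ω_d = 0.387 s.

t_p ≈ 0.387 s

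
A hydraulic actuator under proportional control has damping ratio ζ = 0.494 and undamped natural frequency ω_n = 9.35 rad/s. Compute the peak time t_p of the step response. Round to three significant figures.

t_p ≈ 0.386 s

The damped frequency is ω_d = ω_n√(1−ζ²) = 9.35·√(1−0.244) = 8.13 rad/s.
Peak time t_p = π/ω_d = π/8.13 = 0.386 s.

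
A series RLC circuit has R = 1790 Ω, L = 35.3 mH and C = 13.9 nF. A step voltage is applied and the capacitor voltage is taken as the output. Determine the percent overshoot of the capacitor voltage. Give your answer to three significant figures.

For a series RLC circuit (capacitor voltage as output), ω_n = 1/√(LC) = 1/√(35.3 mH · 13.9 nF) = 45100 rad/s.
ζ = (R/2)·√(C/L) = (1790/2)·√(13.9 nF/35.3 mH) = 0.562.
%OS = 100 e^{−πζ/√(1−ζ²)} with ζ = 0.562 gives 11.9%.

%OS ≈ 11.9%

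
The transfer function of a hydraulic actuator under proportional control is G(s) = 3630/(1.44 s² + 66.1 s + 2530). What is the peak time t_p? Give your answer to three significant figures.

Dividing through by 1.44: denominator becomes s² + 45.90 s + 1757.
So ω_n = √1757 = 41.9 rad/s and ζ = 45.90/(2·41.9) = 0.548.
ω_d = ω_n√(1−ζ²) = 35.1 rad/s. t_p = π/ω_d = 0.0896 s.

t_p ≈ 0.0896 s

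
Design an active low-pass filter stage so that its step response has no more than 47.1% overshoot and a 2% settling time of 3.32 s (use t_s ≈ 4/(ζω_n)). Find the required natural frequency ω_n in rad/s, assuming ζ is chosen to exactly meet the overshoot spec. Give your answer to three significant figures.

ω_n ≈ 5.17 rad/s

From %OS = 100·exp(−πζ/√(1−ζ²)), invert to get ζ = −ln(OS)/√(π² + ln²(OS)) with OS = 0.471.
−ln 0.471 = 0.7529, so ζ = 0.7529/√(π² + 0.5669) = 0.233.
From t_s ≈ 4/(ζω_n): ω_n = 4/(ζ·t_s) = 4/(0.233·3.32) = 5.17 rad/s.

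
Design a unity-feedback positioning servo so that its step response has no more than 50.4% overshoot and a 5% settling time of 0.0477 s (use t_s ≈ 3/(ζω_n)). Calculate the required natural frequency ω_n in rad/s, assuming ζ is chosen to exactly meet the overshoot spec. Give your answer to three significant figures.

ζ = −ln(OS)/√(π² + (ln OS)²). With OS = 0.504, ln OS = −0.6852 and ζ = 0.6852/3.215 = 0.213.
From t_s ≈ 3/(ζω_n): ω_n = 3/(ζ·t_s) = 3/(0.213·0.0477) = 295 rad/s.

ω_n ≈ 295 rad/s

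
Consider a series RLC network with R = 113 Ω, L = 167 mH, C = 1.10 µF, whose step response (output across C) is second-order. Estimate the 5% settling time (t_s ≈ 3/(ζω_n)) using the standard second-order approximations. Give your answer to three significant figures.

For a series RLC circuit (capacitor voltage as output), ω_n = 1/√(LC) = 1/√(167 mH · 1.10 µF) = 2330 rad/s.
ζ = (R/2)·√(C/L) = (113/2)·√(1.10 µF/167 mH) = 0.145.
t_s ≈ 3/(ζω_n) = 0.00887 s.

t_s ≈ 0.00887 s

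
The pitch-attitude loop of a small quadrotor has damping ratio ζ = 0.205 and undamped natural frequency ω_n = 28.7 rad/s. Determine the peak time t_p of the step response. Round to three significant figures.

t_p ≈ 0.112 s

The damped frequency is ω_d = ω_n√(1−ζ²) = 28.7·√(1−0.0420) = 28.1 rad/s.
Peak time t_p = π/ω_d = π/28.1 = 0.112 s.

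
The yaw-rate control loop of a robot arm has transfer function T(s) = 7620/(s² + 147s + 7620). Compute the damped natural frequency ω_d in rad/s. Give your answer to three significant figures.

Matching coefficients with s² + 2ζω_n s + ω_n² gives ω_n² = 7620 ⇒ ω_n = 87.3 rad/s, and ζ = 147/(2ω_n) = 0.842.
The damped frequency ω_d = ω_n√(1−ζ²) = 47.1 rad/s.

ω_d ≈ 47.1 rad/s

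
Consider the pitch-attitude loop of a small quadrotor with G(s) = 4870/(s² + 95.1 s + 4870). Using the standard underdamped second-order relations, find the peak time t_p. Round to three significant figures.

Comparing the denominator to s² + 2ζω_n s + ω_n²: ω_n = √4870 = 69.8 rad/s, and 2ζω_n = 95.1 so ζ = 95.1/(2·69.8) = 0.681.
ω_d = ω_n√(1−ζ²) = 51.1 rad/s. Then t_p = π/ω_d = 0.0615 s.

t_p ≈ 0.0615 s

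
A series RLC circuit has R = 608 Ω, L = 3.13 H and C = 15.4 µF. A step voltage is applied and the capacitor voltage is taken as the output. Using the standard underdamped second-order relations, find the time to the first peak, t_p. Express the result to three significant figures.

For a series RLC circuit (capacitor voltage as output), ω_n = 1/√(LC) = 1/√(3.13 H · 15.4 µF) = 144 rad/s.
ζ = (R/2)·√(C/L) = (608/2)·√(15.4 µF/3.13 H) = 0.674.
ω_d = ω_n√(1−ζ²) = 106 rad/s. t_p = π/ω_d = 0.0295 s.

t_p ≈ 0.0295 s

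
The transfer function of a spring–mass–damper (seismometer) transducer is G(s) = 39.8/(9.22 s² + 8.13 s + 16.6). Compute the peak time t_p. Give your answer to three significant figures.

t_p ≈ 2.48 s

Dividing through by 9.22: denominator becomes s² + 0.8818 s + 1.800.
So ω_n = √1.800 = 1.34 rad/s and ζ = 0.8818/(2·1.34) = 0.329.
ω_d = 1.34·√(1 − 0.329²) = 1.27 rad/s. t_p = π/ω_d = 2.48 s.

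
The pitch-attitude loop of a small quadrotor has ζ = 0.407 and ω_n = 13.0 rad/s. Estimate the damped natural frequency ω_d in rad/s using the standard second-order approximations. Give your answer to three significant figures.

ω_d = ω_n√(1−ζ²) = 13.0·√0.834 = 11.9 rad/s.

ω_d ≈ 11.9 rad/s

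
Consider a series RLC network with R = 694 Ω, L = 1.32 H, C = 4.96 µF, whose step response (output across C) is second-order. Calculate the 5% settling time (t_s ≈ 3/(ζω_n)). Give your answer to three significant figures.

t_s ≈ 0.0114 s

For a series RLC circuit (capacitor voltage as output), ω_n = 1/√(LC) = 1/√(1.32 H · 4.96 µF) = 391 rad/s.
ζ = (R/2)·√(C/L) = (694/2)·√(4.96 µF/1.32 H) = 0.673.
t_s ≈ 3/(ζω_n) = 0.0114 s.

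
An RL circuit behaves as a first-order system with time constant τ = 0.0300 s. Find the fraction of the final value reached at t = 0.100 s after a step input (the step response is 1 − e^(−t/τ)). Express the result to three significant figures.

y/y_∞ ≈ 0.964

y(t)/y_∞ = 1 − e^(−t/τ) = 1 − e^(−0.100/0.0300) = 1 − e^(−3.33) = 0.964.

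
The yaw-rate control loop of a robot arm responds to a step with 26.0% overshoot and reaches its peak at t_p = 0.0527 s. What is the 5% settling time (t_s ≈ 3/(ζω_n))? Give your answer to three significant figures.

ζ from %OS: ζ = |ln 0.260|/√(π²+ln²0.260) = 0.394.
t_p = π/ω_d ⇒ ω_d = 59.6 rad/s; then ω_n = ω_d/√(1−ζ²) = 64.9 rad/s.
t_s ≈ 3/(ζω_n) = 3/(0.394·64.9) = 0.117 s.

t_s ≈ 0.117 s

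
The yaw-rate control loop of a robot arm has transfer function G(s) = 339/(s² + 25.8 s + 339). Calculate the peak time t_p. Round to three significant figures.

Matching coefficients with s² + 2ζω_n s + ω_n² gives ω_n² = 339 ⇒ ω_n = 18.4 rad/s, and ζ = 25.8/(2ω_n) = 0.701.
ω_d = ω_n√(1−ζ²) = 13.1 rad/s. Then t_p = π/ω_d = 0.239 s.

t_p ≈ 0.239 s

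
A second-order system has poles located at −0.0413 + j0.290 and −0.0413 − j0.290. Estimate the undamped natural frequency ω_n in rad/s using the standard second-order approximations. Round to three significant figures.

|pole| = ω_n = √(0.0413² + 0.290²) = 0.293 rad/s; ζ = cos θ = σ/ω_n = 0.141.

ω_n ≈ 0.293 rad/s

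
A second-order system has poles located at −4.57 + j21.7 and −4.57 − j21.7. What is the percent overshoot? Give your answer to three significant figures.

|pole| = ω_n = √(4.57² + 21.7²) = 22.2 rad/s; ζ = cos θ = σ/ω_n = 0.206.
%OS = 100·exp(−πζ/√(1−ζ²)) = 51.6%.

%OS ≈ 51.6%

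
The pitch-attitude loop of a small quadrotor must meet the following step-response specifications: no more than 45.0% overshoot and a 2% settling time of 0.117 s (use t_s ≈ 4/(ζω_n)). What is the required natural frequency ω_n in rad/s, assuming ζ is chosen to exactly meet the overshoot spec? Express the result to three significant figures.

ω_n ≈ 139 rad/s

From %OS = 100·exp(−πζ/√(1−ζ²)), invert to get ζ = −ln(OS)/√(π² + ln²(OS)) with OS = 0.450.
−ln 0.450 = 0.7985, so ζ = 0.7985/√(π² + 0.6376) = 0.246.
From t_s ≈ 4/(ζω_n): ω_n = 4/(ζ·t_s) = 4/(0.246·0.117) = 139 rad/s.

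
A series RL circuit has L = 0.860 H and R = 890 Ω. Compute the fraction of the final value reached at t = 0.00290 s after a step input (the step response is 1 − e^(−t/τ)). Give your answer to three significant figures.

τ = L/R = 0.860/890 = 0.000966 s.
y(t)/y_∞ = 1 − e^(−t/τ) = 1 − e^(−0.00290/0.000966) = 1 − e^(−3.00) = 0.950.

y/y_∞ ≈ 0.950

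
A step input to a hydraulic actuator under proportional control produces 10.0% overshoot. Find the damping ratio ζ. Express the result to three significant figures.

ζ = −ln(OS)/√(π² + (ln OS)²). With OS = 0.100, ln OS = −2.303 and ζ = 2.303/3.895 = 0.591.

ζ ≈ 0.591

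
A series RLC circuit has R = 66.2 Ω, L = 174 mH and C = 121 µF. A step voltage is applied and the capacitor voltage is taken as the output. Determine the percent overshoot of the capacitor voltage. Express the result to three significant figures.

%OS ≈ 0.363%

For a series RLC circuit (capacitor voltage as output), ω_n = 1/√(LC) = 1/√(174 mH · 121 µF) = 218 rad/s.
ζ = (R/2)·√(C/L) = (66.2/2)·√(121 µF/174 mH) = 0.873.
%OS = 100 e^{−πζ/√(1−ζ²)} with ζ = 0.873 gives 0.363%.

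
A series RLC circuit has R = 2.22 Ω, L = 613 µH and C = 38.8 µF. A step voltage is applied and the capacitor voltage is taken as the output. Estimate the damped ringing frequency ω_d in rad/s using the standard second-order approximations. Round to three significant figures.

ω_d ≈ 6230 rad/s

For a series RLC circuit (capacitor voltage as output), ω_n = 1/√(LC) = 1/√(613 µH · 38.8 µF) = 6480 rad/s.
ζ = (R/2)·√(C/L) = (2.22/2)·√(38.8 µF/613 µH) = 0.279.
ω_d = 6480·√(1 − 0.279²) = 6230 rad/s.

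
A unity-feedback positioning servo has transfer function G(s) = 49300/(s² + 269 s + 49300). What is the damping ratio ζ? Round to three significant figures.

ζ ≈ 0.606

Comparing the denominator to s² + 2ζω_n s + ω_n²: ω_n = √49300 = 222 rad/s, and 2ζω_n = 269 so ζ = 269/(2·222) = 0.606.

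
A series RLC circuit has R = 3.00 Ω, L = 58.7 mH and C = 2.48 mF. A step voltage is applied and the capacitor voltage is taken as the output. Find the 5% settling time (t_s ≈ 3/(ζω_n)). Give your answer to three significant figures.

For a series RLC circuit (capacitor voltage as output), ω_n = 1/√(LC) = 1/√(58.7 mH · 2.48 mF) = 82.9 rad/s.
ζ = (R/2)·√(C/L) = (3.00/2)·√(2.48 mF/58.7 mH) = 0.308.
t_s ≈ 3/(ζω_n) = 0.117 s.

t_s ≈ 0.117 s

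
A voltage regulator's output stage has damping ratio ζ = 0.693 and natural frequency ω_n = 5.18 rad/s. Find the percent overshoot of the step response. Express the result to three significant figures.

%OS ≈ 4.88%

For an underdamped second-order system, %OS = 100·exp(−πζ/√(1−ζ²)).
πζ/√(1−ζ²) = π·0.693/√(1−0.480) = 3.020, so %OS = 100·e^(−3.020) = 4.88%.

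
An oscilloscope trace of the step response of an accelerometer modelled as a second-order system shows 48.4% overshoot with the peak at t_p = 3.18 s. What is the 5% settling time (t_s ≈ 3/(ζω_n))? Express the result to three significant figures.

ζ from %OS: ζ = |ln 0.484|/√(π²+ln²0.484) = 0.225.
t_p = π/ω_d ⇒ ω_d = 0.988 rad/s; then ω_n = ω_d/√(1−ζ²) = 1.01 rad/s.
t_s ≈ 3/(ζω_n) = 3/(0.225·1.01) = 13.1 s.

t_s ≈ 13.1 s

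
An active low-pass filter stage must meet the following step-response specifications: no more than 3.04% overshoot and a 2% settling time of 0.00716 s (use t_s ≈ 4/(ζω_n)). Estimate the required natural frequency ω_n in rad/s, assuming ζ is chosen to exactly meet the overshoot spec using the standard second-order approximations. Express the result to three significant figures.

From %OS = 100·exp(−πζ/√(1−ζ²)), invert to get ζ = −ln(OS)/√(π² + ln²(OS)) with OS = 0.0304.
−ln 0.0304 = 3.493, so ζ = 3.493/√(π² + 12.20) = 0.744.
From t_s ≈ 4/(ζω_n): ω_n = 4/(ζ·t_s) = 4/(0.744·0.00716) = 751 rad/s.

ω_n ≈ 751 rad/s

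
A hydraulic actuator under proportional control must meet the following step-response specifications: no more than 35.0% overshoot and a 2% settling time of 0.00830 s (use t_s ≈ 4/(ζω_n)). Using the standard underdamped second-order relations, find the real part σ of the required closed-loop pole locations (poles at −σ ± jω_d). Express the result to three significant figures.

σ ≈ 482

The settling-time spec alone fixes σ = ζω_n = 4/t_s = 4/0.00830 = 482.
(Overshoot then fixes ζ = 0.317 and hence ω_d = σ·√(1−ζ²)/ζ = 1440 rad/s.)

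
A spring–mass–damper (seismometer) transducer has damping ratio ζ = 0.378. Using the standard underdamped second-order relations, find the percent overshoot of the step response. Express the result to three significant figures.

%OS ≈ 27.7%

For an underdamped second-order system, %OS = 100·exp(−πζ/√(1−ζ²)).
πζ/√(1−ζ²) = π·0.378/√(1−0.143) = 1.283, so %OS = 100·e^(−1.283) = 27.7%.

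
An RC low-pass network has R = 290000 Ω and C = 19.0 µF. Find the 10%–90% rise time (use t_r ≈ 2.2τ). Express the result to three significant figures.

τ = RC = 290000 × 19.0 µF = 5.51 s.
t_r ≈ 2.2τ = 12.1 s.

t_r ≈ 12.1 s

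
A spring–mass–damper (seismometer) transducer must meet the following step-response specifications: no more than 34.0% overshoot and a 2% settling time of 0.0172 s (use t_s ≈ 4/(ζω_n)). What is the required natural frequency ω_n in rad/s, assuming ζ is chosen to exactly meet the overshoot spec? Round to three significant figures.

ω_n ≈ 716 rad/s

ζ = −ln(OS)/√(π² + (ln OS)²). With OS = 0.340, ln OS = −1.079 and ζ = 1.079/3.322 = 0.325.
Then ω_n = 4/(ζ t_s) = 4/(0.325 × 0.0172) = 716 rad/s.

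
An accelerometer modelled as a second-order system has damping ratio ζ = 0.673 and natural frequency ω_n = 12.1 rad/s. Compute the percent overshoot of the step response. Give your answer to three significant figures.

For an underdamped second-order system, %OS = 100·exp(−πζ/√(1−ζ²)).
πζ/√(1−ζ²) = π·0.673/√(1−0.453) = 2.859, so %OS = 100·e^(−2.859) = 5.74%.

%OS ≈ 5.74%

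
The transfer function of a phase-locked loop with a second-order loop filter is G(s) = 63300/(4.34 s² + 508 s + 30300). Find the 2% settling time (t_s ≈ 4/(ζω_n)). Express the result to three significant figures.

Dividing through by 4.34: denominator becomes s² + 117.1 s + 6982.
So ω_n = √6982 = 83.6 rad/s and ζ = 117.1/(2·83.6) = 0.700.
t_s ≈ 4/(ζω_n) = 0.0683 s.

t_s ≈ 0.0683 s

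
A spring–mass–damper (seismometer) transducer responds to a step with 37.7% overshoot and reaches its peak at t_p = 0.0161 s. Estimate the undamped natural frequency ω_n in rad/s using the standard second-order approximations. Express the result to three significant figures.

ω_n ≈ 204 rad/s

ζ from %OS: ζ = |ln 0.377|/√(π²+ln²0.377) = 0.297.
From t_p = π/ω_d, ω_d = π/0.0161 = 195 rad/s, so ω_n = ω_d/√(1−ζ²) = 204 rad/s.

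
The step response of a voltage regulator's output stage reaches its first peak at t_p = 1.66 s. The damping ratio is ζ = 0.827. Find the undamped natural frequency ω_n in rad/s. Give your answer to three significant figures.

Peak time t_p = π/ω_d, so ω_d = π/t_p = π/1.66 = 1.89 rad/s.
ω_n = ω_d/√(1−ζ²) = 1.89/√0.316 = 3.37 rad/s.

ω_n ≈ 3.37 rad/s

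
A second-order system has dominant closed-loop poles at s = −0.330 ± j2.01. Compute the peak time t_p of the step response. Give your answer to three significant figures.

t_p ≈ 1.56 s

t_p = π/ω_d with ω_d = 2.01 (the imaginary part), so t_p = 1.56 s.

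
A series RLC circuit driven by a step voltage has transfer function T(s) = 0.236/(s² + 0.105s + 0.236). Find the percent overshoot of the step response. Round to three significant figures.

Matching coefficients with s² + 2ζω_n s + ω_n² gives ω_n² = 0.236 ⇒ ω_n = 0.486 rad/s, and ζ = 0.105/(2ω_n) = 0.108.
Overshoot: exp(−π·0.108/√(1−0.108²)) = 0.711, i.e. 71.1%.

%OS ≈ 71.1%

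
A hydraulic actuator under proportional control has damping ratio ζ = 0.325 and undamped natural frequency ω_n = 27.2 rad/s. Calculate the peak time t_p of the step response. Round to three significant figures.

The damped frequency is ω_d = ω_n√(1−ζ²) = 27.2·√(1−0.106) = 25.7 rad/s.
Peak time t_p = π/ω_d = π/25.7 = 0.122 s.

t_p ≈ 0.122 s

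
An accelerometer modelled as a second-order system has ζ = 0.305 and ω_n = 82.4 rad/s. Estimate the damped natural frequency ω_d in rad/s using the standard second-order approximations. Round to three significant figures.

ω_d = ω_n√(1−ζ²) = 82.4·√0.907 = 78.5 rad/s.

ω_d ≈ 78.5 rad/s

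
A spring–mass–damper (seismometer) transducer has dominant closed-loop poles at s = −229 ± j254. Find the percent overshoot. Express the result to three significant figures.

The poles are at −σ ± jω_d with σ = 229 and ω_d = 254, so ω_n = √(σ²+ω_d²) = 342 rad/s and ζ = σ/ω_n = 0.670.
%OS = 100 e^{−πζ/√(1−ζ²)} with ζ = 0.670 gives 5.89%.

%OS ≈ 5.89%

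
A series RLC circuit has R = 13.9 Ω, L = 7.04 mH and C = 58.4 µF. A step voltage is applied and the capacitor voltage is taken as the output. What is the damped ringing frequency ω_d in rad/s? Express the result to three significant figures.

ω_d ≈ 1210 rad/s

For a series RLC circuit (capacitor voltage as output), ω_n = 1/√(LC) = 1/√(7.04 mH · 58.4 µF) = 1560 rad/s.
ζ = (R/2)·√(C/L) = (13.9/2)·√(58.4 µF/7.04 mH) = 0.633.
ω_d = 1560·√(1 − 0.633²) = 1210 rad/s.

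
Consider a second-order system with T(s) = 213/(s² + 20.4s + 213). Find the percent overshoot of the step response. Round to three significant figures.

Comparing the denominator to s² + 2ζω_n s + ω_n²: ω_n = √213 = 14.6 rad/s, and 2ζω_n = 20.4 so ζ = 20.4/(2·14.6) = 0.699.
%OS = 100·exp(−πζ/√(1−ζ²)) = 4.64%.

%OS ≈ 4.64%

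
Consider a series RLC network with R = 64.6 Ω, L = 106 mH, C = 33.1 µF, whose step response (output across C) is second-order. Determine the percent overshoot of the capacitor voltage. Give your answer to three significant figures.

For a series RLC circuit (capacitor voltage as output), ω_n = 1/√(LC) = 1/√(106 mH · 33.1 µF) = 534 rad/s.
ζ = (R/2)·√(C/L) = (64.6/2)·√(33.1 µF/106 mH) = 0.571.
Overshoot: exp(−π·0.571/√(1−0.571²)) = 0.113, i.e. 11.3%.

%OS ≈ 11.3%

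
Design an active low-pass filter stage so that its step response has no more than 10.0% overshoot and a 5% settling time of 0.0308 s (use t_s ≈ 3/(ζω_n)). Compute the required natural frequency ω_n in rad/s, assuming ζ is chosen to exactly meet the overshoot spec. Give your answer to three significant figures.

From %OS = 100·exp(−πζ/√(1−ζ²)), invert to get ζ = −ln(OS)/√(π² + ln²(OS)) with OS = 0.100.
−ln 0.100 = 2.303, so ζ = 2.303/√(π² + 5.302) = 0.591.
Then ω_n = 3/(ζ t_s) = 3/(0.591 × 0.0308) = 165 rad/s.

ω_n ≈ 165 rad/s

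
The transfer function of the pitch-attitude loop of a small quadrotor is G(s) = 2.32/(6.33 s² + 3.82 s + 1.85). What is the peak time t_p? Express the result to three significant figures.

Dividing through by 6.33: denominator becomes s² + 0.6035 s + 0.2923.
So ω_n = √0.2923 = 0.541 rad/s and ζ = 0.6035/(2·0.541) = 0.558.
ω_d = 0.541·√(1 − 0.558²) = 0.449 rad/s. t_p = π/ω_d = 7.00 s.

t_p ≈ 7.00 s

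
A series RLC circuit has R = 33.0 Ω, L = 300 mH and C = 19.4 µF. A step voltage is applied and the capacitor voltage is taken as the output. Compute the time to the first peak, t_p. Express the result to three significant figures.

t_p ≈ 0.00765 s

For a series RLC circuit (capacitor voltage as output), ω_n = 1/√(LC) = 1/√(300 mH · 19.4 µF) = 415 rad/s.
ζ = (R/2)·√(C/L) = (33.0/2)·√(19.4 µF/300 mH) = 0.133.
ω_d = ω_n√(1−ζ²) = 411 rad/s. t_p = π/ω_d = 0.00765 s.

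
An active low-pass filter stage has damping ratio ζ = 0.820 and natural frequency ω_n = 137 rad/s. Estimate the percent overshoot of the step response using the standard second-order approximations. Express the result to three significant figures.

For an underdamped second-order system, %OS = 100·exp(−πζ/√(1−ζ²)).
πζ/√(1−ζ²) = π·0.820/√(1−0.672) = 4.501, so %OS = 100·e^(−4.501) = 1.11%.

%OS ≈ 1.11%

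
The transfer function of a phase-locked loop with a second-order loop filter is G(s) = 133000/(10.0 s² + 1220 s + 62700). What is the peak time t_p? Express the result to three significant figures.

Dividing through by 10.0: denominator becomes s² + 122.0 s + 6270.
So ω_n = √6270 = 79.2 rad/s and ζ = 122.0/(2·79.2) = 0.770.
ω_d = ω_n√(1−ζ²) = 50.5 rad/s. t_p = π/ω_d = 0.0622 s.

t_p ≈ 0.0622 s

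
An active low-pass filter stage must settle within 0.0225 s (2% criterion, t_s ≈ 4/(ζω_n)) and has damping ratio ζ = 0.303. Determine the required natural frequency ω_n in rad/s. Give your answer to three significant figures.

ω_n ≈ 587 rad/s

Rearranging t_s ≈ 4/(ζω_n) gives ω_n = 4/(ζ·t_s) = 4/(0.303 × 0.0225) = 587 rad/s.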